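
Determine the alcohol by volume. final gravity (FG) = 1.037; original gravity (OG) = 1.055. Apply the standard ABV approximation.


ABV = (OG − FG) · 131.25
ABV = (1.055 − 1.037) · 131.25

2.3625 % ABV


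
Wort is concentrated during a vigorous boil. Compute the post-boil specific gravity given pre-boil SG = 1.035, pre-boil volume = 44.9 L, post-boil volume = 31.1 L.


SG_post = 1 + (SG_pre − 1)·V_pre/V_post
pts_pre = (1.035 − 1)·1000 = 35.0000
pts_post = 35.0000·44.9/31.1 = 50.5305
SG_post = 1 + 50.5305/1000

1.0505


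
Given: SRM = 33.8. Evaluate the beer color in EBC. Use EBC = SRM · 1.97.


EBC = 33.8 · 1.97

66.5860 EBC


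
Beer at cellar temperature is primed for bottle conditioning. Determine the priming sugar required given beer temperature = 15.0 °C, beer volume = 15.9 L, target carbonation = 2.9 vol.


residual = 14.695·(0.01821 + 0.09011·e^(−0.04·T));  sugar = (target − residual)·4.0·V
residual = 14.695·(0.01821 + 0.09011·e^(−0.04·15.0)) = 0.9943
sugar = (2.9 − 0.9943)·4.0·15.9

121.2016 g


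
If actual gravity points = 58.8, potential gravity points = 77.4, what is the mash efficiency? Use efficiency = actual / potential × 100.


efficiency = 58.8 / 77.4 × 100

75.9690 %


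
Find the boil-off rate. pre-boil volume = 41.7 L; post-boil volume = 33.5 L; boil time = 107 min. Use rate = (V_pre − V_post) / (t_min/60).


rate = (41.7 − 33.5) / (107/60)

4.5981 L/hr


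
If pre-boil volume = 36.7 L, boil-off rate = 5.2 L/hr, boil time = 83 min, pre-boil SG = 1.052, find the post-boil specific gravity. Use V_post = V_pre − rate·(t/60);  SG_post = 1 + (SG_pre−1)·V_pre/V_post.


V_post = 36.7 − 5.2·(83/60) = 29.5067
SG_post = 1 + (1.052 − 1)·36.7/29.5067

1.0647


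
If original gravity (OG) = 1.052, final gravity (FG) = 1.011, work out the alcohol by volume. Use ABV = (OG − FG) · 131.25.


ABV = (1.052 − 1.011) · 131.25

5.3813 % ABV


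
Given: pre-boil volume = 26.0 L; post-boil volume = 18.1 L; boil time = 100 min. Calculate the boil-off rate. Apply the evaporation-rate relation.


rate = (V_pre − V_post) / (t_min/60)
rate = (26.0 − 18.1) / (100/60)

4.7400 L/hr


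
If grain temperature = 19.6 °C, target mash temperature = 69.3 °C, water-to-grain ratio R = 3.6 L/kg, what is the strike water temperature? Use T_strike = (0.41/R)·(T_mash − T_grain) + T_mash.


T_strike = (0.41/3.6)·(69.3 − 19.6) + 69.3

74.9603 °C


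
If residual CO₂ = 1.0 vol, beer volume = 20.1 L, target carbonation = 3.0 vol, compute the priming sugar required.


sugar = (target − residual)·4.0·V
sugar = (3.0 − 1.0)·4.0·20.1

160.8000 g


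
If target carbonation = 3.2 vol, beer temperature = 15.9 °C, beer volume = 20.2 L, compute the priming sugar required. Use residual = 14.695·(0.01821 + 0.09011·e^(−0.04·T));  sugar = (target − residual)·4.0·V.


residual = 14.695·(0.01821 + 0.09011·e^(−0.04·15.9)) = 0.9686
sugar = (3.2 − 0.9686)·4.0·20.2

180.2957 g


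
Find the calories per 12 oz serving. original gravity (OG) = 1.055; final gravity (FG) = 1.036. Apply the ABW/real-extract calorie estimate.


ABW = (OG−FG)·131.25·0.79/FG;  °P = 259 − 259/SG (for OG→OE and FG→AE);  RE = 0.1808·OE + 0.8192·AE;  Cal = (6.9·ABW + 4·(RE−0.1))·FG·3.55
ABW = (1.055 − 1.036)·131.25·0.79/1.036 = 1.9016
OE = 259 − 259/1.055 = 13.5024 °P
AE = 259 − 259/1.036 = 9.0000 °P
RE = 0.1808·13.5024 + 0.8192·9.0000 = 9.8140 °P
Cal = (6.9·1.9016 + 4·(9.8140−0.1))·1.036·3.55

191.1617 kcal


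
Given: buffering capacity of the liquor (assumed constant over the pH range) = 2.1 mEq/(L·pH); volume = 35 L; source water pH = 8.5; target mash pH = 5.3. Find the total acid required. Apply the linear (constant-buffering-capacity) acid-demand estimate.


acid = buffering capacity · (pH_source − pH_target) · V
acid = 2.1 · (8.5 − 5.3) · 35

235.2000 mEq


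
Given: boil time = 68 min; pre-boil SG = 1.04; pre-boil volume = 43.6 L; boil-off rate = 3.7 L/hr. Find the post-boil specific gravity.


V_post = V_pre − rate·(t/60);  SG_post = 1 + (SG_pre−1)·V_pre/V_post
V_post = 43.6 − 3.7·(68/60) = 39.4067
SG_post = 1 + (1.04 − 1)·43.6/39.4067

1.0443


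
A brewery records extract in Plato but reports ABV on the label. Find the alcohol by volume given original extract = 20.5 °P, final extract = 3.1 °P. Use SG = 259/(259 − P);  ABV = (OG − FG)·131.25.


OG = 259/(259 − 20.5) = 1.0860
FG = 259/(259 − 3.1) = 1.0121
ABV = (1.0860 − 1.0121)·131.25

9.6915 % ABV


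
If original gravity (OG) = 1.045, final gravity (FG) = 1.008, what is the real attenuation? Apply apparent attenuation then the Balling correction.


AA = (OG−FG)/(OG−1)·100;  RA = AA·0.8192
AA = (1.045 − 1.008)/(1.045 − 1)·100 = 82.2222
RA = 82.2222·0.8192

67.3564 %


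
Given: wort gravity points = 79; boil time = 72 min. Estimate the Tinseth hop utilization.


U = 1.65·0.000125^(GP/1000) · (1 − e^(−0.04·t))/4.15
bigness = 1.65·0.000125^(79/1000) = 0.8112
boil_factor = (1 − e^(−0.04·72))/4.15 = 0.2274
U = 0.8112 · 0.2274

0.1845


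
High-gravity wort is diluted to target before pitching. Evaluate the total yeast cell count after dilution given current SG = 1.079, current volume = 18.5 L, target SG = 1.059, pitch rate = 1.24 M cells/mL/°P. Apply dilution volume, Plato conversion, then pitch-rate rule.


V_w = V·((SG_c−1)/(SG_t−1)−1);  °P = 259 − 259/SG_t;  cells = rate·(V+V_w)·°P
V_w = 18.5·((1.079−1)/(1.059−1)−1) = 6.2712
V_final = 18.5 + 6.2712 = 24.7712
°P = 259 − 259/1.059 = 14.4297
cells = 1.24·24.7712·14.4297

443.2251 billion cells


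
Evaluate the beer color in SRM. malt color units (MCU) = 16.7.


SRM = 1.4922 · MCU^0.6859
SRM = 1.4922 · 16.7^0.6859

10.2917 SRM


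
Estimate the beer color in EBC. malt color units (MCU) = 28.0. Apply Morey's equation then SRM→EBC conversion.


SRM = 1.4922·MCU^0.6859;  EBC = SRM·1.97
SRM = 1.4922·28.0^0.6859 = 14.6701
EBC = 14.6701·1.97

28.9001 EBC


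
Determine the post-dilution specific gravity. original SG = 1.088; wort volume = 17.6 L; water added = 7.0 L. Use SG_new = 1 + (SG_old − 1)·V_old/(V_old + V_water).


pts = (1.088 − 1)·1000·17.6/(17.6 + 7.0) = 62.9593
SG_new = 1 + 62.9593/1000

1.0630


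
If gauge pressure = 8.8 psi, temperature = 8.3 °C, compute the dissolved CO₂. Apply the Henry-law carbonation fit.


vols = (P + 14.695)·(0.01821 + 0.09011·e^(−0.04·T))
vols = (8.8 + 14.695)·(0.01821 + 0.09011·e^(−0.04·8.3))

1.9469 volumes


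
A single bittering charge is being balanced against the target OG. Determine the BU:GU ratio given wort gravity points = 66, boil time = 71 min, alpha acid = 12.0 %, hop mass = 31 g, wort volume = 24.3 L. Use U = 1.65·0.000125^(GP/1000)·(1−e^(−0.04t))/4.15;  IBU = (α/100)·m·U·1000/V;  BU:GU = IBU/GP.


U = 1.65·0.000125^(66/1000)·(1−e^(−0.04·71))/4.15 = 0.2069
IBU = (12.0/100)·31·0.2069·1000/24.3 = 31.6682
BU:GU = 31.6682/66

0.4798


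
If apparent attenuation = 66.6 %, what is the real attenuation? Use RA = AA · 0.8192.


RA = 66.6 · 0.8192

54.5587 %


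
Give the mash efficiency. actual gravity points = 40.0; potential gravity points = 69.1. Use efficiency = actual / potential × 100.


efficiency = 40.0 / 69.1 × 100

57.8871 %


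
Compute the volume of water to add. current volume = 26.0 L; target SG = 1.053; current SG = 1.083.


V_water = V·((SG_curr − 1)/(SG_target − 1) − 1)
V_water = 26.0·((1.083 − 1)/(1.053 − 1) − 1)

14.7170 L


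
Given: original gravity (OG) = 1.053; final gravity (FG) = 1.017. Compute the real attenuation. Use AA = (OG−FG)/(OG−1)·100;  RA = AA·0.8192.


AA = (1.053 − 1.017)/(1.053 − 1)·100 = 67.9245
RA = 67.9245·0.8192

55.6438 %


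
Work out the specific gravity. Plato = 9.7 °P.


SG = 259/(259 − P)
SG = 259/(259 − 9.7)

1.0389


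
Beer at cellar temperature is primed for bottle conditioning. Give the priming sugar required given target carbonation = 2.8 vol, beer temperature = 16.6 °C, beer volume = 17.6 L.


residual = 14.695·(0.01821 + 0.09011·e^(−0.04·T));  sugar = (target − residual)·4.0·V
residual = 14.695·(0.01821 + 0.09011·e^(−0.04·16.6)) = 0.9493
sugar = (2.8 − 0.9493)·4.0·17.6

130.2920 g


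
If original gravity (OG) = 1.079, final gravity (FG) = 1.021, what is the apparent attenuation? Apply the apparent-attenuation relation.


AA = (OG − FG)/(OG − 1) · 100
AA = (1.079 − 1.021)/(1.079 − 1) · 100

73.4177 %


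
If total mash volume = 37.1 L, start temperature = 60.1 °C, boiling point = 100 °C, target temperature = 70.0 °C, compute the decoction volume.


V_dec = V_total·(T_target − T_start)/(T_boil − T_start)
V_dec = 37.1·(70.0 − 60.1)/(100 − 60.1)

9.2053 L


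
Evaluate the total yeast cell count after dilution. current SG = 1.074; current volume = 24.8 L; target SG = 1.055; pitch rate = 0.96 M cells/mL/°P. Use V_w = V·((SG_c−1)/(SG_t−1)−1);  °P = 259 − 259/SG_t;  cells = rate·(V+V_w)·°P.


V_w = 24.8·((1.074−1)/(1.055−1)−1) = 8.5673
V_final = 24.8 + 8.5673 = 33.3673
°P = 259 − 259/1.055 = 13.5024
cells = 0.96·33.3673·13.5024

432.5158 billion cells


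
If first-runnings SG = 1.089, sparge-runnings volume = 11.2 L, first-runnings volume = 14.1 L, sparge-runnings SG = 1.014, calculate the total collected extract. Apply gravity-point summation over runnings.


total = Σ (SG_i − 1)·1000·V_i
first = (1.089 − 1)·1000·14.1 = 1254.9000
sparge = (1.014 − 1)·1000·11.2 = 156.8000
total = 1254.9000 + 156.8000

1411.7000 gravity·L


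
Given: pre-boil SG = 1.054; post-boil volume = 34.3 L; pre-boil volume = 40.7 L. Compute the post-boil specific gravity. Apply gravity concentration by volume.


SG_post = 1 + (SG_pre − 1)·V_pre/V_post
pts_pre = (1.054 − 1)·1000 = 54.0000
pts_post = 54.0000·40.7/34.3 = 64.0758
SG_post = 1 + 64.0758/1000

1.0641


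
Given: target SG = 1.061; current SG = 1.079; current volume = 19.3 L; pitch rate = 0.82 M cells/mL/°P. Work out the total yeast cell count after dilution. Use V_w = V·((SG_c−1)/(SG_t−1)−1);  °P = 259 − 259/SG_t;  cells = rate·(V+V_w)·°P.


V_w = 19.3·((1.079−1)/(1.061−1)−1) = 5.6951
V_final = 19.3 + 5.6951 = 24.9951
°P = 259 − 259/1.061 = 14.8907
cells = 0.82·24.9951·14.8907

305.1987 billion cells


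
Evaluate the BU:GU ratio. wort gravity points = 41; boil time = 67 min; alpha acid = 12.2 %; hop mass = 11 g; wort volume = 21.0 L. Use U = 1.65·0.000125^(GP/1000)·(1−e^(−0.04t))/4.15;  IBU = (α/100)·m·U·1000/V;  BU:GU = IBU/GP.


U = 1.65·0.000125^(41/1000)·(1−e^(−0.04·67))/4.15 = 0.2562
IBU = (12.2/100)·11·0.2562·1000/21.0 = 16.3718
BU:GU = 16.3718/41

0.3993


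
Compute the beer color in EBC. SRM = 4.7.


EBC = SRM · 1.97
EBC = 4.7 · 1.97

9.2590 EBC


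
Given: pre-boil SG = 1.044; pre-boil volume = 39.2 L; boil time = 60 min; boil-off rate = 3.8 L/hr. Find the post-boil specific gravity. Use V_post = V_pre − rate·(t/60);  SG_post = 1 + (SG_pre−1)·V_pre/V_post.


V_post = 39.2 − 3.8·(60/60) = 35.4000
SG_post = 1 + (1.044 − 1)·39.2/35.4000

1.0487


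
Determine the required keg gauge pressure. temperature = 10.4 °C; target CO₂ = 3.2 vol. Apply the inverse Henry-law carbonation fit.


psi = vols/(0.01821 + 0.09011·e^(−0.04·T)) − 14.695
psi = 3.2/(0.01821 + 0.09011·e^(−0.04·10.4)) − 14.695

26.5135 psi


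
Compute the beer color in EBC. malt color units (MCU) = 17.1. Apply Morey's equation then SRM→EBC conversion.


SRM = 1.4922·MCU^0.6859;  EBC = SRM·1.97
SRM = 1.4922·17.1^0.6859 = 10.4602
EBC = 10.4602·1.97

20.6066 EBC


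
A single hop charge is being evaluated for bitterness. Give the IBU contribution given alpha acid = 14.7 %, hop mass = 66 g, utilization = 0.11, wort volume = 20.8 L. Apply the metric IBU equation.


IBU = (α/100)·mass·U·1000 / V
IBU = (14.7/100)·66·0.11·1000 / 20.8

51.3087 IBU


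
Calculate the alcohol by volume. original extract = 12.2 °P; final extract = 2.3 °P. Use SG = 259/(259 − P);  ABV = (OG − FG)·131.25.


OG = 259/(259 − 12.2) = 1.0494
FG = 259/(259 − 2.3) = 1.0090
ABV = (1.0494 − 1.0090)·131.25

5.3121 % ABV


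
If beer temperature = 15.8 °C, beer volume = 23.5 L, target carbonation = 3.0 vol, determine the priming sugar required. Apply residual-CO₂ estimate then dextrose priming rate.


residual = 14.695·(0.01821 + 0.09011·e^(−0.04·T));  sugar = (target − residual)·4.0·V
residual = 14.695·(0.01821 + 0.09011·e^(−0.04·15.8)) = 0.9714
sugar = (3.0 − 0.9714)·4.0·23.5

190.6859 g


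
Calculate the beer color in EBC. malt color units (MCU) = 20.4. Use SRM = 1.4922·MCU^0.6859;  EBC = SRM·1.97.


SRM = 1.4922·20.4^0.6859 = 11.8060
EBC = 11.8060·1.97

23.2578 EBC


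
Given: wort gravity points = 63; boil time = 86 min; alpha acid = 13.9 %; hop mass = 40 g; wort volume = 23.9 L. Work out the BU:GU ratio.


U = 1.65·0.000125^(GP/1000)·(1−e^(−0.04t))/4.15;  IBU = (α/100)·m·U·1000/V;  BU:GU = IBU/GP
U = 1.65·0.000125^(63/1000)·(1−e^(−0.04·86))/4.15 = 0.2185
IBU = (13.9/100)·40·0.2185·1000/23.9 = 50.8235
BU:GU = 50.8235/63

0.8067


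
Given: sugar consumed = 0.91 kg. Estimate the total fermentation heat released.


Q = m_sugar · 590 kJ/kg
Q = 0.91 · 590

536.9000 kJ


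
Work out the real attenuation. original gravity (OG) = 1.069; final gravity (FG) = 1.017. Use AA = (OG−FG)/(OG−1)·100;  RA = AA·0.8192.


AA = (1.069 − 1.017)/(1.069 − 1)·100 = 75.3623
RA = 75.3623·0.8192

61.7368 %


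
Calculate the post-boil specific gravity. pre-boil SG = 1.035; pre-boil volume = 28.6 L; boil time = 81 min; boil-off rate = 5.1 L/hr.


V_post = V_pre − rate·(t/60);  SG_post = 1 + (SG_pre−1)·V_pre/V_post
V_post = 28.6 − 5.1·(81/60) = 21.7150
SG_post = 1 + (1.035 − 1)·28.6/21.7150

1.0461


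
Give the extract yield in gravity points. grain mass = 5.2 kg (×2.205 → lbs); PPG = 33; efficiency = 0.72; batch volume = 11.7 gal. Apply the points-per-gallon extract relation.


points = lbs × PPG × eff / vol
lbs = 5.2 × 2.205 = 11.4660
points = 11.4660 × 33 × 0.72 / 11.7

23.2848 points


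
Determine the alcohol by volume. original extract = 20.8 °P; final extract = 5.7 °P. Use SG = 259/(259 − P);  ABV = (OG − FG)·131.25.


OG = 259/(259 − 20.8) = 1.0873
FG = 259/(259 − 5.7) = 1.0225
ABV = (1.0873 − 1.0225)·131.25

8.5074 % ABV


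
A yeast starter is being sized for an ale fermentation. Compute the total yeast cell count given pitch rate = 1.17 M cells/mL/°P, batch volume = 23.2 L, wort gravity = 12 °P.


cells (billions) = rate · V_L · °P
cells = 1.17 · 23.2 · 12

325.7280 billion cells


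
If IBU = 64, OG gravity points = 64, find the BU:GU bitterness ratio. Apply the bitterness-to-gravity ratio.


BU:GU = IBU / OG_points
BU:GU = 64 / 64

1.0000


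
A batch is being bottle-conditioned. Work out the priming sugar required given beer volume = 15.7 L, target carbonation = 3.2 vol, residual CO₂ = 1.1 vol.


sugar = (target − residual)·4.0·V
sugar = (3.2 − 1.1)·4.0·15.7

131.8800 g


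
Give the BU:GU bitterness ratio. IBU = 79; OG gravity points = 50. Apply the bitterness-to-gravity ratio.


BU:GU = IBU / OG_points
BU:GU = 79 / 50

1.5800


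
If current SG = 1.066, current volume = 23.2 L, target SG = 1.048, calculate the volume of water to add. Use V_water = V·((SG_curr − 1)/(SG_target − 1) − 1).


V_water = 23.2·((1.066 − 1)/(1.048 − 1) − 1)

8.7000 L


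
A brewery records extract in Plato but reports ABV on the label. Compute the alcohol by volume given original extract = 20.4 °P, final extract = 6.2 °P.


SG = 259/(259 − P);  ABV = (OG − FG)·131.25
OG = 259/(259 − 20.4) = 1.0855
FG = 259/(259 − 6.2) = 1.0245
ABV = (1.0855 − 1.0245)·131.25

8.0028 % ABV


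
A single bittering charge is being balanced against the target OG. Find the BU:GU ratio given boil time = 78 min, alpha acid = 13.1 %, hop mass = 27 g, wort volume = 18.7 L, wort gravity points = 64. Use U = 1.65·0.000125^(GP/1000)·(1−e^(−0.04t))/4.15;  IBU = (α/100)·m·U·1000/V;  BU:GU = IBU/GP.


U = 1.65·0.000125^(64/1000)·(1−e^(−0.04·78))/4.15 = 0.2138
IBU = (13.1/100)·27·0.2138·1000/18.7 = 40.4406
BU:GU = 40.4406/64

0.6319


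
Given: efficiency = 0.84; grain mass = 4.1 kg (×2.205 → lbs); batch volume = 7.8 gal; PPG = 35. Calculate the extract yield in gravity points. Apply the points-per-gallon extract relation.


points = lbs × PPG × eff / vol
lbs = 4.1 × 2.205 = 9.0405
points = 9.0405 × 35 × 0.84 / 7.8

34.0757 points


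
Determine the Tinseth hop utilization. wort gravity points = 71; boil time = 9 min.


U = 1.65·0.000125^(GP/1000) · (1 − e^(−0.04·t))/4.15
bigness = 1.65·0.000125^(71/1000) = 0.8717
boil_factor = (1 − e^(−0.04·9))/4.15 = 0.0728
U = 0.8717 · 0.0728

0.0635


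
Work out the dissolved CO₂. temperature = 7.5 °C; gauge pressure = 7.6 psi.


vols = (P + 14.695)·(0.01821 + 0.09011·e^(−0.04·T))
vols = (7.6 + 14.695)·(0.01821 + 0.09011·e^(−0.04·7.5))

1.8943 volumes


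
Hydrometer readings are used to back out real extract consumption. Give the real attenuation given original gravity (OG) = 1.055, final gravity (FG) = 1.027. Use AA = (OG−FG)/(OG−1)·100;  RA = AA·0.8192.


AA = (1.055 − 1.027)/(1.055 − 1)·100 = 50.9091
RA = 50.9091·0.8192

41.7047 %


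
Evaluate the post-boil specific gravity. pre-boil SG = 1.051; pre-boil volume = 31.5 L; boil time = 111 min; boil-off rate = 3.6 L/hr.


V_post = V_pre − rate·(t/60);  SG_post = 1 + (SG_pre−1)·V_pre/V_post
V_post = 31.5 − 3.6·(111/60) = 24.8400
SG_post = 1 + (1.051 − 1)·31.5/24.8400

1.0647


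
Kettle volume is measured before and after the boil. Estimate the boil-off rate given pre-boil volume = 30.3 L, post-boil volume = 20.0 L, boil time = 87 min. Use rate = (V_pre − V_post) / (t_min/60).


rate = (30.3 − 20.0) / (87/60)

7.1034 L/hr


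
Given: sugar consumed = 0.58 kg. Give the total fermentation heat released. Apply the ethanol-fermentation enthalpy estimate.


Q = m_sugar · 590 kJ/kg
Q = 0.58 · 590

342.2000 kJ


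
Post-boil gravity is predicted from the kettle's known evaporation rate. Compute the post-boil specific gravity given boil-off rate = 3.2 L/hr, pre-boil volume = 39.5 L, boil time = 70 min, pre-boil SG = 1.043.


V_post = V_pre − rate·(t/60);  SG_post = 1 + (SG_pre−1)·V_pre/V_post
V_post = 39.5 − 3.2·(70/60) = 35.7667
SG_post = 1 + (1.043 − 1)·39.5/35.7667

1.0475


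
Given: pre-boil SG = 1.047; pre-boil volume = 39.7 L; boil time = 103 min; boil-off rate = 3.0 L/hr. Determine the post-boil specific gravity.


V_post = V_pre − rate·(t/60);  SG_post = 1 + (SG_pre−1)·V_pre/V_post
V_post = 39.7 − 3.0·(103/60) = 34.5500
SG_post = 1 + (1.047 − 1)·39.7/34.5500

1.0540


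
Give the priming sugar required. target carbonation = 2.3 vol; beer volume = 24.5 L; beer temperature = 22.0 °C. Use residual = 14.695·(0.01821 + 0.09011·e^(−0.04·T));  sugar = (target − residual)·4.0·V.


residual = 14.695·(0.01821 + 0.09011·e^(−0.04·22.0)) = 0.8168
sugar = (2.3 − 0.8168)·4.0·24.5

145.3499 g


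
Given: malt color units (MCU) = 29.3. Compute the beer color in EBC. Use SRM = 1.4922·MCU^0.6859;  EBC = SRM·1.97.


SRM = 1.4922·29.3^0.6859 = 15.1339
EBC = 15.1339·1.97

29.8138 EBC


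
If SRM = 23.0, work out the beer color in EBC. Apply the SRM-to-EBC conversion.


EBC = SRM · 1.97
EBC = 23.0 · 1.97

45.3100 EBC


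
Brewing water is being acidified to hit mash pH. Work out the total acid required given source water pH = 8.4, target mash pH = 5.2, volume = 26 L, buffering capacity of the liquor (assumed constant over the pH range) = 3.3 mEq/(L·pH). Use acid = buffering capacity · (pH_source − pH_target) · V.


acid = 3.3 · (8.4 − 5.2) · 26

274.5600 mEq


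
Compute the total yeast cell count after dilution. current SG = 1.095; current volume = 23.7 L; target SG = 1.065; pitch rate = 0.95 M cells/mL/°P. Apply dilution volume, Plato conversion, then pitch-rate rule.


V_w = V·((SG_c−1)/(SG_t−1)−1);  °P = 259 − 259/SG_t;  cells = rate·(V+V_w)·°P
V_w = 23.7·((1.095−1)/(1.065−1)−1) = 10.9385
V_final = 23.7 + 10.9385 = 34.6385
°P = 259 − 259/1.065 = 15.8075
cells = 0.95·34.6385·15.8075

520.1705 billion cells


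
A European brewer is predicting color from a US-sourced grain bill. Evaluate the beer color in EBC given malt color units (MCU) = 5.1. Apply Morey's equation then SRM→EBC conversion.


SRM = 1.4922·MCU^0.6859;  EBC = SRM·1.97
SRM = 1.4922·5.1^0.6859 = 4.5619
EBC = 4.5619·1.97

8.9870 EBC


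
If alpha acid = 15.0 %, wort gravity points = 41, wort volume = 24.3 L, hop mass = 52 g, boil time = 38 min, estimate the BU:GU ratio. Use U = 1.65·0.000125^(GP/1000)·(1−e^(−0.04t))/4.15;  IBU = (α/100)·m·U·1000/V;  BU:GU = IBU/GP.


U = 1.65·0.000125^(41/1000)·(1−e^(−0.04·38))/4.15 = 0.2149
IBU = (15.0/100)·52·0.2149·1000/24.3 = 68.9777
BU:GU = 68.9777/41

1.6824


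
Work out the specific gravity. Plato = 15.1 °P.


SG = 259/(259 − P)
SG = 259/(259 − 15.1)

1.0619


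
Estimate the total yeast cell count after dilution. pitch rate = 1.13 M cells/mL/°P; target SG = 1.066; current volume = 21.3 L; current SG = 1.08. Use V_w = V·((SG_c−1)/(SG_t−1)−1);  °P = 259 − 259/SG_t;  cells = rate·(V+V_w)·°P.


V_w = 21.3·((1.08−1)/(1.066−1)−1) = 4.5182
V_final = 21.3 + 4.5182 = 25.8182
°P = 259 − 259/1.066 = 16.0356
cells = 1.13·25.8182·16.0356

467.8327 billion cells


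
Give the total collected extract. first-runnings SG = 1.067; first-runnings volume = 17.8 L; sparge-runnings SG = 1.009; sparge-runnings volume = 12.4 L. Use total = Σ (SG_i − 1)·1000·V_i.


first = (1.067 − 1)·1000·17.8 = 1192.6000
sparge = (1.009 − 1)·1000·12.4 = 111.6000
total = 1192.6000 + 111.6000

1304.2000 gravity·L


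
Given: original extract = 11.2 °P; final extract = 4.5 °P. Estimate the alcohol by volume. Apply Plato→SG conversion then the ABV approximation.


SG = 259/(259 − P);  ABV = (OG − FG)·131.25
OG = 259/(259 − 11.2) = 1.0452
FG = 259/(259 − 4.5) = 1.0177
ABV = (1.0452 − 1.0177)·131.25

3.6115 % ABV


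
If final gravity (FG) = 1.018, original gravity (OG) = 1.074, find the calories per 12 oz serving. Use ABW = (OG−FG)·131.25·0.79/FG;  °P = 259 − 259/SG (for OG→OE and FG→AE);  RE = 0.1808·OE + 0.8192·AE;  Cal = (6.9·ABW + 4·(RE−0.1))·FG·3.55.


ABW = (1.074 − 1.018)·131.25·0.79/1.018 = 5.7038
OE = 259 − 259/1.074 = 17.8454 °P
AE = 259 − 259/1.018 = 4.5796 °P
RE = 0.1808·17.8454 + 0.8192·4.5796 = 6.9780 °P
Cal = (6.9·5.7038 + 4·(6.9780−0.1))·1.018·3.55

241.6564 kcal


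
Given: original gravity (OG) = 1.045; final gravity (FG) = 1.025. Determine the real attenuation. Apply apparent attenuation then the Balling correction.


AA = (OG−FG)/(OG−1)·100;  RA = AA·0.8192
AA = (1.045 − 1.025)/(1.045 − 1)·100 = 44.4444
RA = 44.4444·0.8192

36.4089 %


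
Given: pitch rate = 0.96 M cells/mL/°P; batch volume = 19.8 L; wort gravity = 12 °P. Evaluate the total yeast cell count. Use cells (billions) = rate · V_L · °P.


cells = 0.96 · 19.8 · 12

228.0960 billion cells


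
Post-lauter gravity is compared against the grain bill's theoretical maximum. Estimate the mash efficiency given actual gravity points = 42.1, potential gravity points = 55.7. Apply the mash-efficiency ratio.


efficiency = actual / potential × 100
efficiency = 42.1 / 55.7 × 100

75.5835 %


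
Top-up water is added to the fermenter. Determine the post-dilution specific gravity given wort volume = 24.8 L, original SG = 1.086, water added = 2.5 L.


SG_new = 1 + (SG_old − 1)·V_old/(V_old + V_water)
pts = (1.086 − 1)·1000·24.8/(24.8 + 2.5) = 78.1245
SG_new = 1 + 78.1245/1000

1.0781


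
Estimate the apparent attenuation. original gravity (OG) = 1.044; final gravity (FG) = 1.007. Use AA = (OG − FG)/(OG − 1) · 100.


AA = (1.044 − 1.007)/(1.044 − 1) · 100

84.0909 %


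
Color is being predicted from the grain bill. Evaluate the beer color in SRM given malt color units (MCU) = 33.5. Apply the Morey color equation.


SRM = 1.4922 · MCU^0.6859
SRM = 1.4922 · 33.5^0.6859

16.5903 SRM


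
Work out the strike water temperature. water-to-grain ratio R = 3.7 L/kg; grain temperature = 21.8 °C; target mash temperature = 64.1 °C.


T_strike = (0.41/R)·(T_mash − T_grain) + T_mash
T_strike = (0.41/3.7)·(64.1 − 21.8) + 64.1

68.7873 °C


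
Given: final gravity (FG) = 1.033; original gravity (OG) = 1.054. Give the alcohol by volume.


ABV = (OG − FG) · 131.25
ABV = (1.054 − 1.033) · 131.25

2.7563 % ABV


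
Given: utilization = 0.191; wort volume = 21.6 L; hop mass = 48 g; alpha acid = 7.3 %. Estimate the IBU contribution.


IBU = (α/100)·mass·U·1000 / V
IBU = (7.3/100)·48·0.191·1000 / 21.6

30.9844 IBU


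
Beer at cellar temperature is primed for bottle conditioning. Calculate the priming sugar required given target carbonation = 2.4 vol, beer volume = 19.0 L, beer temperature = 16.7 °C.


residual = 14.695·(0.01821 + 0.09011·e^(−0.04·T));  sugar = (target − residual)·4.0·V
residual = 14.695·(0.01821 + 0.09011·e^(−0.04·16.7)) = 0.9465
sugar = (2.4 − 0.9465)·4.0·19.0

110.4630 g


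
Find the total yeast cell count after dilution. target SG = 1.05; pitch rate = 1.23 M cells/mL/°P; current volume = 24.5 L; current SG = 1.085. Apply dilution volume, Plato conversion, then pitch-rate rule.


V_w = V·((SG_c−1)/(SG_t−1)−1);  °P = 259 − 259/SG_t;  cells = rate·(V+V_w)·°P
V_w = 24.5·((1.085−1)/(1.05−1)−1) = 17.1500
V_final = 24.5 + 17.1500 = 41.6500
°P = 259 − 259/1.05 = 12.3333
cells = 1.23·41.6500·12.3333

631.8305 billion cells


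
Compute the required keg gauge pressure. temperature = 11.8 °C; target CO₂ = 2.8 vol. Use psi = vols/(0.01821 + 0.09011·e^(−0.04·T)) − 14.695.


psi = 2.8/(0.01821 + 0.09011·e^(−0.04·11.8)) − 14.695

22.9311 psi


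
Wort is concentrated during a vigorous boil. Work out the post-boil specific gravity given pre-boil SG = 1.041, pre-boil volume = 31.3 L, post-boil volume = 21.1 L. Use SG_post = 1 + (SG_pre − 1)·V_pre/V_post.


pts_pre = (1.041 − 1)·1000 = 41.0000
pts_post = 41.0000·31.3/21.1 = 60.8199
SG_post = 1 + 60.8199/1000

1.0608


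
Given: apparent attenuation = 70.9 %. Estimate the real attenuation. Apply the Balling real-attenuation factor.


RA = AA · 0.8192
RA = 70.9 · 0.8192

58.0813 %


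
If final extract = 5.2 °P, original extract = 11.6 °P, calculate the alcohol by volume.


SG = 259/(259 − P);  ABV = (OG − FG)·131.25
OG = 259/(259 − 11.6) = 1.0469
FG = 259/(259 − 5.2) = 1.0205
ABV = (1.0469 − 1.0205)·131.25

3.4649 % ABV


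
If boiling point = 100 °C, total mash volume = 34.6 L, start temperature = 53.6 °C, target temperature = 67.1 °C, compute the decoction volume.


V_dec = V_total·(T_target − T_start)/(T_boil − T_start)
V_dec = 34.6·(67.1 − 53.6)/(100 − 53.6)

10.0668 L


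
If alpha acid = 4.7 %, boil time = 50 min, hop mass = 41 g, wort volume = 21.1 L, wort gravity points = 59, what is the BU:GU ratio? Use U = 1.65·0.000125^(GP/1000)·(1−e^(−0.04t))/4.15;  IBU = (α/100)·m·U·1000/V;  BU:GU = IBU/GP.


U = 1.65·0.000125^(59/1000)·(1−e^(−0.04·50))/4.15 = 0.2023
IBU = (4.7/100)·41·0.2023·1000/21.1 = 18.4757
BU:GU = 18.4757/59

0.3131


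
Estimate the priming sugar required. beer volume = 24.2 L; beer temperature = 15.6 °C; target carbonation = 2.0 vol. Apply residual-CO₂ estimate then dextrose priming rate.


residual = 14.695·(0.01821 + 0.09011·e^(−0.04·T));  sugar = (target − residual)·4.0·V
residual = 14.695·(0.01821 + 0.09011·e^(−0.04·15.6)) = 0.9771
sugar = (2.0 − 0.9771)·4.0·24.2

99.0186 g


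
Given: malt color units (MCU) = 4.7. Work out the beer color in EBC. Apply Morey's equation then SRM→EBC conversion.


SRM = 1.4922·MCU^0.6859;  EBC = SRM·1.97
SRM = 1.4922·4.7^0.6859 = 4.3134
EBC = 4.3134·1.97

8.4974 EBC


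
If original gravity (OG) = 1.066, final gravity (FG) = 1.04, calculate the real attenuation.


AA = (OG−FG)/(OG−1)·100;  RA = AA·0.8192
AA = (1.066 − 1.04)/(1.066 − 1)·100 = 39.3939
RA = 39.3939·0.8192

32.2715 %


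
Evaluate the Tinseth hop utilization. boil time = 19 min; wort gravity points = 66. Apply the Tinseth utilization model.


U = 1.65·0.000125^(GP/1000) · (1 − e^(−0.04·t))/4.15
bigness = 1.65·0.000125^(66/1000) = 0.9118
boil_factor = (1 − e^(−0.04·19))/4.15 = 0.1283
U = 0.9118 · 0.1283

0.1170


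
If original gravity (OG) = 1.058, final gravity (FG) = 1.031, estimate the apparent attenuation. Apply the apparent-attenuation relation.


AA = (OG − FG)/(OG − 1) · 100
AA = (1.058 − 1.031)/(1.058 − 1) · 100

46.5517 %


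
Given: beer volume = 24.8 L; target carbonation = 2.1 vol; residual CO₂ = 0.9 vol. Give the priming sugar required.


sugar = (target − residual)·4.0·V
sugar = (2.1 − 0.9)·4.0·24.8

119.0400 g


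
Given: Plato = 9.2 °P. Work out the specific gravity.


SG = 259/(259 − P)
SG = 259/(259 − 9.2)

1.0368


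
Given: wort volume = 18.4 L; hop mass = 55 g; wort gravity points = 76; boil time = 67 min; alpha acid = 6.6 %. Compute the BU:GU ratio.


U = 1.65·0.000125^(GP/1000)·(1−e^(−0.04t))/4.15;  IBU = (α/100)·m·U·1000/V;  BU:GU = IBU/GP
U = 1.65·0.000125^(76/1000)·(1−e^(−0.04·67))/4.15 = 0.1870
IBU = (6.6/100)·55·0.1870·1000/18.4 = 36.9014
BU:GU = 36.9014/76

0.4855


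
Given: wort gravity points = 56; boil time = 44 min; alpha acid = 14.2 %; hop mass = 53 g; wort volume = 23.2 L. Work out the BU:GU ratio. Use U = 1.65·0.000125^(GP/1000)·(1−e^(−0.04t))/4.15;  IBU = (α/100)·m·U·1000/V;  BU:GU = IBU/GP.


U = 1.65·0.000125^(56/1000)·(1−e^(−0.04·44))/4.15 = 0.1990
IBU = (14.2/100)·53·0.1990·1000/23.2 = 64.5574
BU:GU = 64.5574/56

1.1528


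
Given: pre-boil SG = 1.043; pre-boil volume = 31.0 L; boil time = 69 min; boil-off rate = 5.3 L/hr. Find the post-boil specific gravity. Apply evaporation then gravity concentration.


V_post = V_pre − rate·(t/60);  SG_post = 1 + (SG_pre−1)·V_pre/V_post
V_post = 31.0 − 5.3·(69/60) = 24.9050
SG_post = 1 + (1.043 − 1)·31.0/24.9050

1.0535


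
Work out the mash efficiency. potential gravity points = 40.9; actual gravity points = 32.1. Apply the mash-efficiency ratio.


efficiency = actual / potential × 100
efficiency = 32.1 / 40.9 × 100

78.4841 %


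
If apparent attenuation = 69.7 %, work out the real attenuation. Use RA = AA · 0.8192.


RA = 69.7 · 0.8192

57.0982 %


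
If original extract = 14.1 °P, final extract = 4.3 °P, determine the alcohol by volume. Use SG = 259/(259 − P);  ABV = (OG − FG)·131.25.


OG = 259/(259 − 14.1) = 1.0576
FG = 259/(259 − 4.3) = 1.0169
ABV = (1.0576 − 1.0169)·131.25

5.3408 % ABV


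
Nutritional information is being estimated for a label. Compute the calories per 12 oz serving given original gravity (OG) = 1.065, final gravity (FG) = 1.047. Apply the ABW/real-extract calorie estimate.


ABW = (OG−FG)·131.25·0.79/FG;  °P = 259 − 259/SG (for OG→OE and FG→AE);  RE = 0.1808·OE + 0.8192·AE;  Cal = (6.9·ABW + 4·(RE−0.1))·FG·3.55
ABW = (1.065 − 1.047)·131.25·0.79/1.047 = 1.7826
OE = 259 − 259/1.065 = 15.8075 °P
AE = 259 − 259/1.047 = 11.6266 °P
RE = 0.1808·15.8075 + 0.8192·11.6266 = 12.3825 °P
Cal = (6.9·1.7826 + 4·(12.3825−0.1))·1.047·3.55

228.3252 kcal


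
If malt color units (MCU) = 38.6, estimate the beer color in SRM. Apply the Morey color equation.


SRM = 1.4922 · MCU^0.6859
SRM = 1.4922 · 38.6^0.6859

18.2838 SRM


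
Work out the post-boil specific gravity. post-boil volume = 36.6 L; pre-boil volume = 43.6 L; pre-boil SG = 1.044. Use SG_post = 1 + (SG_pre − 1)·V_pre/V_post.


pts_pre = (1.044 − 1)·1000 = 44.0000
pts_post = 44.0000·43.6/36.6 = 52.4153
SG_post = 1 + 52.4153/1000

1.0524


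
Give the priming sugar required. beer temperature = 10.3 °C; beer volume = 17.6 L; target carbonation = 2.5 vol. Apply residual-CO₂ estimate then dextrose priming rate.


residual = 14.695·(0.01821 + 0.09011·e^(−0.04·T));  sugar = (target − residual)·4.0·V
residual = 14.695·(0.01821 + 0.09011·e^(−0.04·10.3)) = 1.1446
sugar = (2.5 − 1.1446)·4.0·17.6

95.4185 g


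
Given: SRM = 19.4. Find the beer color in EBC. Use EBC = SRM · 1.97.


EBC = 19.4 · 1.97

38.2180 EBC


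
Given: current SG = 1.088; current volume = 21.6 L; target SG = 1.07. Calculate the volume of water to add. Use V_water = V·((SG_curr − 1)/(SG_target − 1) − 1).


V_water = 21.6·((1.088 − 1)/(1.07 − 1) − 1)

5.5543 L


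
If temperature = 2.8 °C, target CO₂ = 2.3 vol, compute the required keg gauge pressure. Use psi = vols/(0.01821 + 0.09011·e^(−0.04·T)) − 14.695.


psi = 2.3/(0.01821 + 0.09011·e^(−0.04·2.8)) − 14.695

8.5909 psi


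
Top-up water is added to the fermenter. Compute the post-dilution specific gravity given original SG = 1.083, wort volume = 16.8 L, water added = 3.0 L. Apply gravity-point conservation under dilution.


SG_new = 1 + (SG_old − 1)·V_old/(V_old + V_water)
pts = (1.083 − 1)·1000·16.8/(16.8 + 3.0) = 70.4242
SG_new = 1 + 70.4242/1000

1.0704


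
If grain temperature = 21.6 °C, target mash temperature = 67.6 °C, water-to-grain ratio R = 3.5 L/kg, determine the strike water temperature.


T_strike = (0.41/R)·(T_mash − T_grain) + T_mash
T_strike = (0.41/3.5)·(67.6 − 21.6) + 67.6

72.9886 °C


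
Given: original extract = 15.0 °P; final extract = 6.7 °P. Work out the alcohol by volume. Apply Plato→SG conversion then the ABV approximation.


SG = 259/(259 − P);  ABV = (OG − FG)·131.25
OG = 259/(259 − 15.0) = 1.0615
FG = 259/(259 − 6.7) = 1.0266
ABV = (1.0615 − 1.0266)·131.25

4.5832 % ABV


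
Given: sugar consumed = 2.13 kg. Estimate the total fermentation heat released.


Q = m_sugar · 590 kJ/kg
Q = 2.13 · 590

1256.7000 kJ


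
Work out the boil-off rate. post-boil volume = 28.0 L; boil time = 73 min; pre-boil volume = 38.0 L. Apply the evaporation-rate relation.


rate = (V_pre − V_post) / (t_min/60)
rate = (38.0 − 28.0) / (73/60)

8.2192 L/hr


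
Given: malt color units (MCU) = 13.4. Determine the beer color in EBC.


SRM = 1.4922·MCU^0.6859;  EBC = SRM·1.97
SRM = 1.4922·13.4^0.6859 = 8.8493
EBC = 8.8493·1.97

17.4331 EBC


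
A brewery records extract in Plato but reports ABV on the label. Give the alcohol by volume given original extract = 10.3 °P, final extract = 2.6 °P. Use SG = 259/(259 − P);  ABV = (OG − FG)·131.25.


OG = 259/(259 − 10.3) = 1.0414
FG = 259/(259 − 2.6) = 1.0101
ABV = (1.0414 − 1.0101)·131.25

4.1048 % ABV


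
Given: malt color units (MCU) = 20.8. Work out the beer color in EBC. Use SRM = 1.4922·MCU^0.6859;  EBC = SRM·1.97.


SRM = 1.4922·20.8^0.6859 = 11.9643
EBC = 11.9643·1.97

23.5696 EBC


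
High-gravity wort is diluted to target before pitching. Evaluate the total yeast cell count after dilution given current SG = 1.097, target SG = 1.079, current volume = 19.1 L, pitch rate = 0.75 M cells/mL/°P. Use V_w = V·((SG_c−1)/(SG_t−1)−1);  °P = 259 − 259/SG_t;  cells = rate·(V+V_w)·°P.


V_w = 19.1·((1.097−1)/(1.079−1)−1) = 4.3519
V_final = 19.1 + 4.3519 = 23.4519
°P = 259 − 259/1.079 = 18.9629
cells = 0.75·23.4519·18.9629

333.5375 billion cells


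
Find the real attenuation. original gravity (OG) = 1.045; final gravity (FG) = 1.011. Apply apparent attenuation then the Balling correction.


AA = (OG−FG)/(OG−1)·100;  RA = AA·0.8192
AA = (1.045 − 1.011)/(1.045 − 1)·100 = 75.5556
RA = 75.5556·0.8192

61.8951 %


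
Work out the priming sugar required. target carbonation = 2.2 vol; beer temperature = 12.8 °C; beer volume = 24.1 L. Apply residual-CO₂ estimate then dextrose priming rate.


residual = 14.695·(0.01821 + 0.09011·e^(−0.04·T));  sugar = (target − residual)·4.0·V
residual = 14.695·(0.01821 + 0.09011·e^(−0.04·12.8)) = 1.0612
sugar = (2.2 − 1.0612)·4.0·24.1

109.7839 g


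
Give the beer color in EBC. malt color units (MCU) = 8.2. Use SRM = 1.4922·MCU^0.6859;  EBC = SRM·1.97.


SRM = 1.4922·8.2^0.6859 = 6.3185
EBC = 6.3185·1.97

12.4474 EBC


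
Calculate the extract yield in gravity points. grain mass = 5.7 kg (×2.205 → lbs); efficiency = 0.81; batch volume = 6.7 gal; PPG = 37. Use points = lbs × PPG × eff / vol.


lbs = 5.7 × 2.205 = 12.5685
points = 12.5685 × 37 × 0.81 / 6.7

56.2206 points


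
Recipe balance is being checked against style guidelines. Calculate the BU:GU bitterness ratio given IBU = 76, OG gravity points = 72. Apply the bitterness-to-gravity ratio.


BU:GU = IBU / OG_points
BU:GU = 76 / 72

1.0556


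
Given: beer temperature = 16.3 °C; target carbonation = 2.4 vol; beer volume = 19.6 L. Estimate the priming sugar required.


residual = 14.695·(0.01821 + 0.09011·e^(−0.04·T));  sugar = (target − residual)·4.0·V
residual = 14.695·(0.01821 + 0.09011·e^(−0.04·16.3)) = 0.9575
sugar = (2.4 − 0.9575)·4.0·19.6

113.0928 g


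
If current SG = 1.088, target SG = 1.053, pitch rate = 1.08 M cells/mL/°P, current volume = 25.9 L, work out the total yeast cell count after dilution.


V_w = V·((SG_c−1)/(SG_t−1)−1);  °P = 259 − 259/SG_t;  cells = rate·(V+V_w)·°P
V_w = 25.9·((1.088−1)/(1.053−1)−1) = 17.1038
V_final = 25.9 + 17.1038 = 43.0038
°P = 259 − 259/1.053 = 13.0361
cells = 1.08·43.0038·13.0361

605.4490 billion cells


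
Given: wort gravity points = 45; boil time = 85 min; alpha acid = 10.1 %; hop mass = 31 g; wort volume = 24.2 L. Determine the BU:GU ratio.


U = 1.65·0.000125^(GP/1000)·(1−e^(−0.04t))/4.15;  IBU = (α/100)·m·U·1000/V;  BU:GU = IBU/GP
U = 1.65·0.000125^(45/1000)·(1−e^(−0.04·85))/4.15 = 0.2565
IBU = (10.1/100)·31·0.2565·1000/24.2 = 33.1836
BU:GU = 33.1836/45

0.7374


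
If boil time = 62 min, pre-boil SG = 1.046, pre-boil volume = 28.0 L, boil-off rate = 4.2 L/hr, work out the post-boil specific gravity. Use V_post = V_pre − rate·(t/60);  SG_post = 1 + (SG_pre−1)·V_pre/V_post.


V_post = 28.0 − 4.2·(62/60) = 23.6600
SG_post = 1 + (1.046 − 1)·28.0/23.6600

1.0544


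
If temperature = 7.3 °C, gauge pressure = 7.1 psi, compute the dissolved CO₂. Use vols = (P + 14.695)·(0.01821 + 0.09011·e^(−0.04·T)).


vols = (7.1 + 14.695)·(0.01821 + 0.09011·e^(−0.04·7.3))

1.8635 volumes


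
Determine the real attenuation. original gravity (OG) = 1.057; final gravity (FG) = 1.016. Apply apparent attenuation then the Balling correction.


AA = (OG−FG)/(OG−1)·100;  RA = AA·0.8192
AA = (1.057 − 1.016)/(1.057 − 1)·100 = 71.9298
RA = 71.9298·0.8192

58.9249 %


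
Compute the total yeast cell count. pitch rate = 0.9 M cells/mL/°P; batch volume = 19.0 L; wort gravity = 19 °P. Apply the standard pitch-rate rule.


cells (billions) = rate · V_L · °P
cells = 0.9 · 19.0 · 19

324.9000 billion cells


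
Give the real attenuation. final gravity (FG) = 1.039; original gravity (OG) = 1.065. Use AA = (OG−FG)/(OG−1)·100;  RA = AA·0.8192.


AA = (1.065 − 1.039)/(1.065 − 1)·100 = 40.0000
RA = 40.0000·0.8192

32.7680 %
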